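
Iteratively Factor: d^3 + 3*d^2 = (d + 3)*(d^2) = d*(d + 3)*(d)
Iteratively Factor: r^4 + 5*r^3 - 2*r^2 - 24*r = (r + 3)*(r^3 + 2*r^2 - 8*r) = r*(r + 3)*(r^2 + 2*r - 8) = r*(r - 2)*(r + 3)*(r + 4)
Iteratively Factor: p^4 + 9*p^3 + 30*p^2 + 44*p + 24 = (p + 3)*(p^3 + 6*p^2 + 12*p + 8) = (p + 2)*(p + 3)*(p^2 + 4*p + 4) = (p + 2)^2*(p + 3)*(p + 2)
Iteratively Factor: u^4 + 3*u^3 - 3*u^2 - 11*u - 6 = (u - 2)*(u^3 + 5*u^2 + 7*u + 3) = (u - 2)*(u + 3)*(u^2 + 2*u + 1) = (u - 2)*(u + 1)*(u + 3)*(u + 1)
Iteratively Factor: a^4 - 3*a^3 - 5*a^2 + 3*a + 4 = (a - 4)*(a^3 + a^2 - a - 1) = (a - 4)*(a - 1)*(a^2 + 2*a + 1) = (a - 4)*(a - 1)*(a + 1)*(a + 1)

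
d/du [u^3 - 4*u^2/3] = u*(9*u - 8)/3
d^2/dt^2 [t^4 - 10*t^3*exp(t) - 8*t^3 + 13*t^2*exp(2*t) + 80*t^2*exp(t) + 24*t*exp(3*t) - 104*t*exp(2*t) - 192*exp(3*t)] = -10*t^3*exp(t) + 52*t^2*exp(2*t) + 20*t^2*exp(t) + 12*t^2 + 216*t*exp(3*t) - 312*t*exp(2*t) + 260*t*exp(t) - 48*t - 1584*exp(3*t) - 390*exp(2*t) + 160*exp(t)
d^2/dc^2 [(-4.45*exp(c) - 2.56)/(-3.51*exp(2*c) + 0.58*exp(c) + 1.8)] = (54.824445*exp(4*c) + 135.217134*exp(3*c) + 153.055656*exp(2*c) + 60.911704*exp(c) + 11.74536)*exp(c)/(43.243551*exp(6*c) - 21.436974*exp(5*c) - 62.986248*exp(4*c) + 21.791528*exp(3*c) + 32.30064*exp(2*c) - 5.6376*exp(c) - 5.832)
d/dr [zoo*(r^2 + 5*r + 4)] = zoo*(r + 1)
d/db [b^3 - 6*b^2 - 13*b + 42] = 3*b^2 - 12*b - 13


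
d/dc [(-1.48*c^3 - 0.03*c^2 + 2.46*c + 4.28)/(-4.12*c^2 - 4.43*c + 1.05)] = (6.0976*c^4 + 13.1128*c^3 + 5.6061*c^2 + 35.2042*c + 21.5434)/(16.9744*c^4 + 36.5032*c^3 + 10.9729*c^2 - 9.303*c + 1.1025)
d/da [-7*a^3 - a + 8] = -21*a^2 - 1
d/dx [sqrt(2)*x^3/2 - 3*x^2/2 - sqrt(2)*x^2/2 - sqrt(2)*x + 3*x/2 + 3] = 3*sqrt(2)*x^2/2 - 3*x - sqrt(2)*x - sqrt(2) + 3/2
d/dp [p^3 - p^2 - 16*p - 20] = 3*p^2 - 2*p - 16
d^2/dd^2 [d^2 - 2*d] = 2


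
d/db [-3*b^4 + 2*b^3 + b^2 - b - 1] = -12*b^3 + 6*b^2 + 2*b - 1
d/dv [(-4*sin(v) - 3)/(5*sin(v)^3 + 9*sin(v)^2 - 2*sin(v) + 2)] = (40*sin(v)^3 + 81*sin(v)^2 + 54*sin(v) - 14)*cos(v)/(5*sin(v)^3 + 9*sin(v)^2 - 2*sin(v) + 2)^2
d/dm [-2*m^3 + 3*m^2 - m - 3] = -6*m^2 + 6*m - 1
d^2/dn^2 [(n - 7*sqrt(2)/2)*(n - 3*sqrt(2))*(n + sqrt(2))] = 6*n - 11*sqrt(2)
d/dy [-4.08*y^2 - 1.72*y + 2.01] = -8.16*y - 1.72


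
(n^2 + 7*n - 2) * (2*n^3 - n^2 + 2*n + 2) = 2*n^5 + 13*n^4 - 9*n^3 + 18*n^2 + 10*n - 4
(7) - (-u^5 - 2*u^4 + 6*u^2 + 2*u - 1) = u^5 + 2*u^4 - 6*u^2 - 2*u + 8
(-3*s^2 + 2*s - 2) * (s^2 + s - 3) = -3*s^4 - s^3 + 9*s^2 - 8*s + 6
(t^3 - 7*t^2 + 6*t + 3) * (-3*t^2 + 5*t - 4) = -3*t^5 + 26*t^4 - 57*t^3 + 49*t^2 - 9*t - 12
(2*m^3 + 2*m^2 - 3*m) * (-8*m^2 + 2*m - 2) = -16*m^5 - 12*m^4 + 24*m^3 - 10*m^2 + 6*m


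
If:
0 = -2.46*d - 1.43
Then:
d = -0.58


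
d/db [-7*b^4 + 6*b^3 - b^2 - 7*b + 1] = -28*b^3 + 18*b^2 - 2*b - 7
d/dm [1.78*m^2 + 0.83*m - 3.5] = 3.56*m + 0.83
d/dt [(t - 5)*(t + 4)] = 2*t - 1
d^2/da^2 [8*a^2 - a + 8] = 16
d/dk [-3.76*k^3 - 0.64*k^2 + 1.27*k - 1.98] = -11.28*k^2 - 1.28*k + 1.27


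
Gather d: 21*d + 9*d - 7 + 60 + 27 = 30*d + 80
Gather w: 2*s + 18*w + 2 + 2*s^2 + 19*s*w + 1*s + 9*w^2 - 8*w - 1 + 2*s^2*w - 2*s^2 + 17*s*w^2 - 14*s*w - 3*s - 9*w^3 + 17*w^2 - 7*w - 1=-9*w^3 + w^2*(17*s + 26) + w*(2*s^2 + 5*s + 3)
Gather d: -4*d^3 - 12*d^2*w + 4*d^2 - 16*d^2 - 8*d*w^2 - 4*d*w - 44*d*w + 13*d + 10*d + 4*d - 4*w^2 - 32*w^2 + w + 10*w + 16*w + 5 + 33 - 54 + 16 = -4*d^3 + d^2*(-12*w - 12) + d*(-8*w^2 - 48*w + 27) - 36*w^2 + 27*w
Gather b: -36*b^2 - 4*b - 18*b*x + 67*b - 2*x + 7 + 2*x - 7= -36*b^2 + b*(63 - 18*x)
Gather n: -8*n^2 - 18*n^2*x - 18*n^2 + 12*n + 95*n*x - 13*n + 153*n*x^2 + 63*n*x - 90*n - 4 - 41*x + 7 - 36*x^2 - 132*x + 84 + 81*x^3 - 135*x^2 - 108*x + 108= n^2*(-18*x - 26) + n*(153*x^2 + 158*x - 91) + 81*x^3 - 171*x^2 - 281*x + 195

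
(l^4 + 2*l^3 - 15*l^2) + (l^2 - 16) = l^4 + 2*l^3 - 14*l^2 - 16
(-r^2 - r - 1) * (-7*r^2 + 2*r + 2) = 7*r^4 + 5*r^3 + 3*r^2 - 4*r - 2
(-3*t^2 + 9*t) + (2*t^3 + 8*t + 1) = 2*t^3 - 3*t^2 + 17*t + 1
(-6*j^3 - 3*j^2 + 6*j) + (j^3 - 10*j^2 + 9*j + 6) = -5*j^3 - 13*j^2 + 15*j + 6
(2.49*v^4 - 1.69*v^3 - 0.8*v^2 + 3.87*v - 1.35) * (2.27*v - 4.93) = 5.6523*v^5 - 16.112*v^4 + 6.5157*v^3 + 12.7289*v^2 - 22.1436*v + 6.6555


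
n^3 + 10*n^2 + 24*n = n*(n + 4)*(n + 6)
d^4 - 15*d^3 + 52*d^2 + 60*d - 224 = (d - 8)*(d - 7)*(d - 2)*(d + 2)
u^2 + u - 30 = (u - 5)*(u + 6)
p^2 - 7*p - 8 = (p - 8)*(p + 1)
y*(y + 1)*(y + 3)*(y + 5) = y^4 + 9*y^3 + 23*y^2 + 15*y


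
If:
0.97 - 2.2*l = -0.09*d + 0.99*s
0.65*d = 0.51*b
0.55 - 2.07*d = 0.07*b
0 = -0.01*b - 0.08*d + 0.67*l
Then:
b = 0.32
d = 0.25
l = 0.04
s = 0.92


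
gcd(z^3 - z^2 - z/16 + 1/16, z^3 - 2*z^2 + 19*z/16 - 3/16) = z^2 - 5*z/4 + 1/4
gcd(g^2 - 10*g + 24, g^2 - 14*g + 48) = g - 6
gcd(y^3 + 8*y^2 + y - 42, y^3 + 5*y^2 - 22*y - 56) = y + 7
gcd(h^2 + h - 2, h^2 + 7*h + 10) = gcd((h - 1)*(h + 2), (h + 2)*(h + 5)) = h + 2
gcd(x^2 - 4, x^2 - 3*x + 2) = x - 2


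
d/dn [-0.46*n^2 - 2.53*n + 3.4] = -0.92*n - 2.53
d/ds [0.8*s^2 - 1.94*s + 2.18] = 1.6*s - 1.94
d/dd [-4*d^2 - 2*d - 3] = -8*d - 2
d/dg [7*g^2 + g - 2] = 14*g + 1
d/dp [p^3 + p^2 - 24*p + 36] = 3*p^2 + 2*p - 24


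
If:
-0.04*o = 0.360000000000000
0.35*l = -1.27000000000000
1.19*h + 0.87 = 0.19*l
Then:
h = -1.31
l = -3.63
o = -9.00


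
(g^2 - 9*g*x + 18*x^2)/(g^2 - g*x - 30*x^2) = (g - 3*x)/(g + 5*x)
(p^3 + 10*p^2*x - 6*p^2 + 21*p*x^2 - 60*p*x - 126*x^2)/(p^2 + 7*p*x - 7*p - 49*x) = (p^2 + 3*p*x - 6*p - 18*x)/(p - 7)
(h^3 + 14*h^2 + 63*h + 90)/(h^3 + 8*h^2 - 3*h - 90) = (h + 3)/(h - 3)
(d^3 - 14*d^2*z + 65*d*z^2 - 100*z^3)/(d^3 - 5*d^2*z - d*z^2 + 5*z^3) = (-d^2 + 9*d*z - 20*z^2)/(-d^2 + z^2)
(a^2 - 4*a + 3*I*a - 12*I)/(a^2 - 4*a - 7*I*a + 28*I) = (a + 3*I)/(a - 7*I)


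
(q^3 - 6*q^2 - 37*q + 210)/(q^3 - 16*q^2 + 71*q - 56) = (q^2 + q - 30)/(q^2 - 9*q + 8)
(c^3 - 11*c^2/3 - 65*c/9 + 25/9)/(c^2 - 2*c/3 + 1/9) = (3*c^2 - 10*c - 25)/(3*c - 1)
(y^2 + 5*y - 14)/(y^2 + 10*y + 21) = (y - 2)/(y + 3)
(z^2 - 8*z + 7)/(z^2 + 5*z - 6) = (z - 7)/(z + 6)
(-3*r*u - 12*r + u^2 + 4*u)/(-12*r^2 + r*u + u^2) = (u + 4)/(4*r + u)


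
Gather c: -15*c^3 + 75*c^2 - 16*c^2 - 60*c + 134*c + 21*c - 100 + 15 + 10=-15*c^3 + 59*c^2 + 95*c - 75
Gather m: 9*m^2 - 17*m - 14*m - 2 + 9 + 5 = 9*m^2 - 31*m + 12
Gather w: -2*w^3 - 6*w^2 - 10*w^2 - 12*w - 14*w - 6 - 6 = -2*w^3 - 16*w^2 - 26*w - 12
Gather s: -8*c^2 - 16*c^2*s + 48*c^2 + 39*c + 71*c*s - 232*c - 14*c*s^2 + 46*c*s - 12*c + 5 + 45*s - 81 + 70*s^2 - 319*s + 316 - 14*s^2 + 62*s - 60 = 40*c^2 - 205*c + s^2*(56 - 14*c) + s*(-16*c^2 + 117*c - 212) + 180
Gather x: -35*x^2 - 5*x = -35*x^2 - 5*x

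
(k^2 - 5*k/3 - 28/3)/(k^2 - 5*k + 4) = (k + 7/3)/(k - 1)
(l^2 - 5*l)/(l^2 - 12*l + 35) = l/(l - 7)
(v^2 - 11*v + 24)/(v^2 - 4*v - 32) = (v - 3)/(v + 4)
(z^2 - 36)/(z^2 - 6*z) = (z + 6)/z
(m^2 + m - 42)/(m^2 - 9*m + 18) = (m + 7)/(m - 3)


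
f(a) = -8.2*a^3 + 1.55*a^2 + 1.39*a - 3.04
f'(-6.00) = -902.81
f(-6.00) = 1815.62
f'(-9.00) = -2019.11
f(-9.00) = 6087.80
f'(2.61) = -158.10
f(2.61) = -134.65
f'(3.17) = -235.99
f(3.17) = -244.27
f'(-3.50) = -310.81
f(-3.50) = 362.66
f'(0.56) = -4.59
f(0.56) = -3.22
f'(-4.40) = -488.51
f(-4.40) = 719.36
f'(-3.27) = -271.79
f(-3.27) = 295.71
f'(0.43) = -1.83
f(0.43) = -2.81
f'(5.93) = -845.28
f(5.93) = -1650.22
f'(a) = -24.6*a^2 + 3.1*a + 1.39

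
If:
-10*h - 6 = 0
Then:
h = -3/5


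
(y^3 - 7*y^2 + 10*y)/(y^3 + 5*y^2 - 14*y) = (y - 5)/(y + 7)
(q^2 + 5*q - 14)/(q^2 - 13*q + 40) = (q^2 + 5*q - 14)/(q^2 - 13*q + 40)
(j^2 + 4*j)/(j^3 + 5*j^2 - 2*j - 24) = j/(j^2 + j - 6)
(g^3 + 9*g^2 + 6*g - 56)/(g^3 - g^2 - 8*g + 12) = (g^2 + 11*g + 28)/(g^2 + g - 6)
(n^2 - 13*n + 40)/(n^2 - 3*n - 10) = (n - 8)/(n + 2)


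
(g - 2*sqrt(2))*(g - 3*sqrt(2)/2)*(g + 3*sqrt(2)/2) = g^3 - 2*sqrt(2)*g^2 - 9*g/2 + 9*sqrt(2)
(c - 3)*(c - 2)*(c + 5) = c^3 - 19*c + 30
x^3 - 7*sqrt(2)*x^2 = x^2*(x - 7*sqrt(2))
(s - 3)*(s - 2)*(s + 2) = s^3 - 3*s^2 - 4*s + 12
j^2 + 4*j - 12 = (j - 2)*(j + 6)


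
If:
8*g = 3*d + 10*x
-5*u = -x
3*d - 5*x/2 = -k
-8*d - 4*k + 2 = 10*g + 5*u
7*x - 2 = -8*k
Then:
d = 28/2229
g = 248/2229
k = 391/2229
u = 38/2229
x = 190/2229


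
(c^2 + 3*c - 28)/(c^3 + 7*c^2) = (c - 4)/c^2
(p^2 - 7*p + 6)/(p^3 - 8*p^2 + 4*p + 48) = (p - 1)/(p^2 - 2*p - 8)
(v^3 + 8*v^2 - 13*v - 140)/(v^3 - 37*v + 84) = (v + 5)/(v - 3)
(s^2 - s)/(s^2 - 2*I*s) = (s - 1)/(s - 2*I)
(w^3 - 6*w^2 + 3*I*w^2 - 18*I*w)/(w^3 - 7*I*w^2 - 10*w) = (w^2 + 3*w*(-2 + I) - 18*I)/(w^2 - 7*I*w - 10)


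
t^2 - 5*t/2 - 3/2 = (t - 3)*(t + 1/2)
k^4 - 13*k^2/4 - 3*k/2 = k*(k - 2)*(k + 1/2)*(k + 3/2)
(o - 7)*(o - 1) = o^2 - 8*o + 7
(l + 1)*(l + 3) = l^2 + 4*l + 3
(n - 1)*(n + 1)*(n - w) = n^3 - n^2*w - n + w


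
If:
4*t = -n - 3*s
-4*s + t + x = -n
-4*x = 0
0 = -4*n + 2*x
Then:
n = 0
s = 0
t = 0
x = 0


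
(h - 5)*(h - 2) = h^2 - 7*h + 10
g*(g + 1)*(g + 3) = g^3 + 4*g^2 + 3*g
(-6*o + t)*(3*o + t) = -18*o^2 - 3*o*t + t^2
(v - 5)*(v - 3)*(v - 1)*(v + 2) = v^4 - 7*v^3 + 5*v^2 + 31*v - 30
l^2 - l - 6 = (l - 3)*(l + 2)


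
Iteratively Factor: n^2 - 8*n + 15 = (n - 3)*(n - 5)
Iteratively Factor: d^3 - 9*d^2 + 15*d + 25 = (d - 5)*(d^2 - 4*d - 5) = (d - 5)*(d + 1)*(d - 5)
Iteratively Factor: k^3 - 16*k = (k - 4)*(k^2 + 4*k) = k*(k - 4)*(k + 4)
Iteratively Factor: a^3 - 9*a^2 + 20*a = (a - 4)*(a^2 - 5*a) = (a - 5)*(a - 4)*(a)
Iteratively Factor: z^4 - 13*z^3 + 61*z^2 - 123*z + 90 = (z - 3)*(z^3 - 10*z^2 + 31*z - 30) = (z - 3)^2*(z^2 - 7*z + 10) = (z - 5)*(z - 3)^2*(z - 2)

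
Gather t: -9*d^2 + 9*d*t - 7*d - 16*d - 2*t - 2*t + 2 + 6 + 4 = -9*d^2 - 23*d + t*(9*d - 4) + 12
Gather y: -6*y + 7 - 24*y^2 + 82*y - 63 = -24*y^2 + 76*y - 56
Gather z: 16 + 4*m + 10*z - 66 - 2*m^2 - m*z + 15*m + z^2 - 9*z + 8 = -2*m^2 + 19*m + z^2 + z*(1 - m) - 42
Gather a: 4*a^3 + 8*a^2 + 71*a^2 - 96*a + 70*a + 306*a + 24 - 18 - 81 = 4*a^3 + 79*a^2 + 280*a - 75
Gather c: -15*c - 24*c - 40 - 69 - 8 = -39*c - 117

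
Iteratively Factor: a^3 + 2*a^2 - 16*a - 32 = (a + 4)*(a^2 - 2*a - 8) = (a + 2)*(a + 4)*(a - 4)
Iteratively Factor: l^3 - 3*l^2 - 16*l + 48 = (l + 4)*(l^2 - 7*l + 12) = (l - 3)*(l + 4)*(l - 4)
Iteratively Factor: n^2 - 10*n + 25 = (n - 5)*(n - 5)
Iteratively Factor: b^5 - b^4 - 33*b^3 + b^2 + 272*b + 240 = (b + 1)*(b^4 - 2*b^3 - 31*b^2 + 32*b + 240) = (b + 1)*(b + 3)*(b^3 - 5*b^2 - 16*b + 80) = (b - 5)*(b + 1)*(b + 3)*(b^2 - 16) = (b - 5)*(b - 4)*(b + 1)*(b + 3)*(b + 4)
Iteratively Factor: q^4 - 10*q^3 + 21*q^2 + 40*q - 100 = (q - 5)*(q^3 - 5*q^2 - 4*q + 20) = (q - 5)^2*(q^2 - 4) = (q - 5)^2*(q + 2)*(q - 2)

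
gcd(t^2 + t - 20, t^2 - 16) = t - 4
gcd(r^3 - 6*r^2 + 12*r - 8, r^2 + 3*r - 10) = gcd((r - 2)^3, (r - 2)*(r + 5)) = r - 2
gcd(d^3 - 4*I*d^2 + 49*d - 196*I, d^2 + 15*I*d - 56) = d + 7*I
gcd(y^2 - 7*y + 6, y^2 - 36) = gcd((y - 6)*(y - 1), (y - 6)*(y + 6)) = y - 6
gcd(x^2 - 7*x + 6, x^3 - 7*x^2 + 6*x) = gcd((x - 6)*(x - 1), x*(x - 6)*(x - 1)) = x^2 - 7*x + 6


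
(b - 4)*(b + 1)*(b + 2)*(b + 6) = b^4 + 5*b^3 - 16*b^2 - 68*b - 48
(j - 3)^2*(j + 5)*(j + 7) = j^4 + 6*j^3 - 28*j^2 - 102*j + 315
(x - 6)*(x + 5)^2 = x^3 + 4*x^2 - 35*x - 150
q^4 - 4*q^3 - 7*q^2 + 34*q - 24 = (q - 4)*(q - 2)*(q - 1)*(q + 3)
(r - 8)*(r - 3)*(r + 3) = r^3 - 8*r^2 - 9*r + 72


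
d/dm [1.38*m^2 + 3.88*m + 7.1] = 2.76*m + 3.88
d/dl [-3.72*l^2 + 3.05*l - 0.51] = 3.05 - 7.44*l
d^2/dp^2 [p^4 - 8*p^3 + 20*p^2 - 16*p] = 12*p^2 - 48*p + 40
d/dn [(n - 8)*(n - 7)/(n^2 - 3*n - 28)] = 12/(n^2 + 8*n + 16)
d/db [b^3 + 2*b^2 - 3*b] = 3*b^2 + 4*b - 3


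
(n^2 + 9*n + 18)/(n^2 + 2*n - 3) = (n + 6)/(n - 1)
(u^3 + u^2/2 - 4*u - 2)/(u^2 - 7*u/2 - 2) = (u^2 - 4)/(u - 4)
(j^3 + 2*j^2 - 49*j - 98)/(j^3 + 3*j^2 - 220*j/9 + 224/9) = 9*(j^2 - 5*j - 14)/(9*j^2 - 36*j + 32)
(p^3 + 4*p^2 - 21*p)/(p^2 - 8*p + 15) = p*(p + 7)/(p - 5)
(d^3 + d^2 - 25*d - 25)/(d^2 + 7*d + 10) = (d^2 - 4*d - 5)/(d + 2)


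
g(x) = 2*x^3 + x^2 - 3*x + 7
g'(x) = 6*x^2 + 2*x - 3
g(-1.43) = 7.49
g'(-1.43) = 6.41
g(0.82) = 6.32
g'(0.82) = 2.67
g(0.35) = 6.16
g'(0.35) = -1.56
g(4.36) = 178.69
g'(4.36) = 119.78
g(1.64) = 13.59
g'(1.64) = 16.42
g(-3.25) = -41.34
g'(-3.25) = 53.88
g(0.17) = 6.53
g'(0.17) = -2.49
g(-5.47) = -274.00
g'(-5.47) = 165.59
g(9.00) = 1519.00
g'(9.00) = 501.00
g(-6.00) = -371.00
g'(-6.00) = 201.00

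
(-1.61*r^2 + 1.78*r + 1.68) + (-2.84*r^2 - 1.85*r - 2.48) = -4.45*r^2 - 0.0700000000000001*r - 0.8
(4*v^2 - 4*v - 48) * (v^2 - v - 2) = 4*v^4 - 8*v^3 - 52*v^2 + 56*v + 96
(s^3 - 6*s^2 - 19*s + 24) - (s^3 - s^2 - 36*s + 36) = -5*s^2 + 17*s - 12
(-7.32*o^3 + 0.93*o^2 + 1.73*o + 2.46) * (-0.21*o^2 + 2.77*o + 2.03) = 1.5372*o^5 - 20.4717*o^4 - 12.6468*o^3 + 6.1634*o^2 + 10.3261*o + 4.9938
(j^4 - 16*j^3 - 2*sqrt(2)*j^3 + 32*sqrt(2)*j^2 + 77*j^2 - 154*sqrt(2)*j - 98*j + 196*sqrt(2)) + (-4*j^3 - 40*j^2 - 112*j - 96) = j^4 - 20*j^3 - 2*sqrt(2)*j^3 + 37*j^2 + 32*sqrt(2)*j^2 - 154*sqrt(2)*j - 210*j - 96 + 196*sqrt(2)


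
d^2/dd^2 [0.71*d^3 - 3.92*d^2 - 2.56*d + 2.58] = 4.26*d - 7.84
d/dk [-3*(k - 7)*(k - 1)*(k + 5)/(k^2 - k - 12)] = 3*(-k^4 + 2*k^3 - 2*k - 431)/(k^4 - 2*k^3 - 23*k^2 + 24*k + 144)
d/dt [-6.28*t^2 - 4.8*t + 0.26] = -12.56*t - 4.8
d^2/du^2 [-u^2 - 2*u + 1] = -2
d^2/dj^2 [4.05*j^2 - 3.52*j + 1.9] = 8.10000000000000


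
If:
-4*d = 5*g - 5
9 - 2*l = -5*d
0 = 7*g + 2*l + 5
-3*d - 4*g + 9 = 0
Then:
No Solution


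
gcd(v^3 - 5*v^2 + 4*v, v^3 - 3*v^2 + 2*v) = v^2 - v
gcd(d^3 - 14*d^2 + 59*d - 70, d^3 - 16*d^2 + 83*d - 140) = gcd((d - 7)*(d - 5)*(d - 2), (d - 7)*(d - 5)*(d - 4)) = d^2 - 12*d + 35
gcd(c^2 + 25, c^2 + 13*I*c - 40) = c + 5*I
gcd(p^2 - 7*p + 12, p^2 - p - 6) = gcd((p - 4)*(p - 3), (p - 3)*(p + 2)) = p - 3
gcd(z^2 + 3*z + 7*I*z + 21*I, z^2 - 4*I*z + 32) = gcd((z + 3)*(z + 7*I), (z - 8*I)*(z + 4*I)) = 1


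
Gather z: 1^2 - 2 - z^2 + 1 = -z^2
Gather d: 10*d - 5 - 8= 10*d - 13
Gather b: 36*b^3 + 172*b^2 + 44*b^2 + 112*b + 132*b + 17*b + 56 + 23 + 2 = 36*b^3 + 216*b^2 + 261*b + 81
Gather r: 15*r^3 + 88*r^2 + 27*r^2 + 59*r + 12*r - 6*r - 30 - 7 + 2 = 15*r^3 + 115*r^2 + 65*r - 35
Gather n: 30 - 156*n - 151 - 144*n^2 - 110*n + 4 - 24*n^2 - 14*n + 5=-168*n^2 - 280*n - 112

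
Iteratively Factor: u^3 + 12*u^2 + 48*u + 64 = (u + 4)*(u^2 + 8*u + 16) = (u + 4)^2*(u + 4)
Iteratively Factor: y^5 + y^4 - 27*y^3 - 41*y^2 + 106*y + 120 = (y - 2)*(y^4 + 3*y^3 - 21*y^2 - 83*y - 60) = (y - 2)*(y + 3)*(y^3 - 21*y - 20) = (y - 2)*(y + 3)*(y + 4)*(y^2 - 4*y - 5) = (y - 2)*(y + 1)*(y + 3)*(y + 4)*(y - 5)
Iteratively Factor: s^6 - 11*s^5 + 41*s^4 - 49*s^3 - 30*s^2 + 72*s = (s - 3)*(s^5 - 8*s^4 + 17*s^3 + 2*s^2 - 24*s) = (s - 3)*(s + 1)*(s^4 - 9*s^3 + 26*s^2 - 24*s) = (s - 4)*(s - 3)*(s + 1)*(s^3 - 5*s^2 + 6*s) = (s - 4)*(s - 3)^2*(s + 1)*(s^2 - 2*s) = (s - 4)*(s - 3)^2*(s - 2)*(s + 1)*(s)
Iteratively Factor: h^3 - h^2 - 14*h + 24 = (h + 4)*(h^2 - 5*h + 6) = (h - 3)*(h + 4)*(h - 2)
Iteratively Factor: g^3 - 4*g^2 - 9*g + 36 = (g - 3)*(g^2 - g - 12) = (g - 3)*(g + 3)*(g - 4)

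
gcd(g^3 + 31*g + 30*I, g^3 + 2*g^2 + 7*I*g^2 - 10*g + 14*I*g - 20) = g + 5*I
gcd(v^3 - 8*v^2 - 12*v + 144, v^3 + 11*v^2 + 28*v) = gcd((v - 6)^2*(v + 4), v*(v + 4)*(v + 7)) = v + 4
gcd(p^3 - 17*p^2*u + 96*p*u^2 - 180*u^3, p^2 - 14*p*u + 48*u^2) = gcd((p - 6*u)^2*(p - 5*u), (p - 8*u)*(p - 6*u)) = p - 6*u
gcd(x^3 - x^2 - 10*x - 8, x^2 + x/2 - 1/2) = x + 1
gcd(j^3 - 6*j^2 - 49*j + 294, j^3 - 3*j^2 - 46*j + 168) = j^2 + j - 42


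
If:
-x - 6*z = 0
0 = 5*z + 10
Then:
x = 12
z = -2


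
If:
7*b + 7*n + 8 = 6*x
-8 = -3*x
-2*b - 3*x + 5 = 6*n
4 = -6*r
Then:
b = 69/28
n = -37/28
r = -2/3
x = 8/3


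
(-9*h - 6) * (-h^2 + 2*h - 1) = 9*h^3 - 12*h^2 - 3*h + 6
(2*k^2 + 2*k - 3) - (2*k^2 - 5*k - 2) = 7*k - 1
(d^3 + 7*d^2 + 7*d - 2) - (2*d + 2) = d^3 + 7*d^2 + 5*d - 4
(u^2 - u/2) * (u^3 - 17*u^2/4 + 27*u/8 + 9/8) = u^5 - 19*u^4/4 + 11*u^3/2 - 9*u^2/16 - 9*u/16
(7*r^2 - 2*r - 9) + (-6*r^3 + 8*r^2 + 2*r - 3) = -6*r^3 + 15*r^2 - 12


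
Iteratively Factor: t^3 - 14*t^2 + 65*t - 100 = (t - 5)*(t^2 - 9*t + 20) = (t - 5)*(t - 4)*(t - 5)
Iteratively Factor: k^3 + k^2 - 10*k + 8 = (k - 1)*(k^2 + 2*k - 8) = (k - 2)*(k - 1)*(k + 4)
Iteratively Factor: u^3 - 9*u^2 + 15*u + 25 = (u - 5)*(u^2 - 4*u - 5) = (u - 5)*(u + 1)*(u - 5)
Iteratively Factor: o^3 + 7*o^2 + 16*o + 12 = (o + 2)*(o^2 + 5*o + 6) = (o + 2)^2*(o + 3)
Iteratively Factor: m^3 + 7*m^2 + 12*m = (m + 4)*(m^2 + 3*m) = (m + 3)*(m + 4)*(m)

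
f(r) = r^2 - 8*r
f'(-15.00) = -38.00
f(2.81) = -14.58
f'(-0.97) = -9.94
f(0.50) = -3.75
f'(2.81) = -2.38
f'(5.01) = 2.02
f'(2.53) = -2.94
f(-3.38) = 38.46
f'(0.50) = -7.00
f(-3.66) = 42.68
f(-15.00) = 345.00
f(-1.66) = 16.04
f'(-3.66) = -15.32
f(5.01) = -14.98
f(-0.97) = 8.70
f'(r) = 2*r - 8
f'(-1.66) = -11.32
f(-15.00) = 345.00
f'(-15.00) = -38.00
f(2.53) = -13.84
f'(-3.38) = -14.76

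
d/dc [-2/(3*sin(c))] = 2*cos(c)/(3*sin(c)^2)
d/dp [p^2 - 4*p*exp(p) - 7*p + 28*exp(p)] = -4*p*exp(p) + 2*p + 24*exp(p) - 7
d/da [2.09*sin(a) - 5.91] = 2.09*cos(a)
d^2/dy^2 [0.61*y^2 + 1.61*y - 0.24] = 1.22000000000000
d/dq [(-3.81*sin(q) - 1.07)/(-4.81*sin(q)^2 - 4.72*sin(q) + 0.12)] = (-10.2934*sin(q) + 9.16305*cos(2*q) - 14.67065)*cos(q)/(4.81*sin(q)^2 + 4.72*sin(q) - 0.12)^2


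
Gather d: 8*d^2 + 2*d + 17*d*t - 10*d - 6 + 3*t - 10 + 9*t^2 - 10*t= 8*d^2 + d*(17*t - 8) + 9*t^2 - 7*t - 16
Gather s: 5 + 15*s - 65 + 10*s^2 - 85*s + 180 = 10*s^2 - 70*s + 120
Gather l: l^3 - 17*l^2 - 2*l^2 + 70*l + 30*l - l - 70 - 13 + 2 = l^3 - 19*l^2 + 99*l - 81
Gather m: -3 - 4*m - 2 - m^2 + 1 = -m^2 - 4*m - 4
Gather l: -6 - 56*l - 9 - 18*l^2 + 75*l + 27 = -18*l^2 + 19*l + 12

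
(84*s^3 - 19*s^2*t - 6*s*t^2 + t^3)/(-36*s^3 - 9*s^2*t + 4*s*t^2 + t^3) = (-7*s + t)/(3*s + t)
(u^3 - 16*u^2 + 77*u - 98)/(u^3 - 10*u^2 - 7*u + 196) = (u - 2)/(u + 4)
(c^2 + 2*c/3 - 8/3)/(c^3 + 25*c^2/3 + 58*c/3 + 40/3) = (3*c - 4)/(3*c^2 + 19*c + 20)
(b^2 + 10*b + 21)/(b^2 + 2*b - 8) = (b^2 + 10*b + 21)/(b^2 + 2*b - 8)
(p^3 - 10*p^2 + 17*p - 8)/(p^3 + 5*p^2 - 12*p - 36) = (p^3 - 10*p^2 + 17*p - 8)/(p^3 + 5*p^2 - 12*p - 36)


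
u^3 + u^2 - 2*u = u*(u - 1)*(u + 2)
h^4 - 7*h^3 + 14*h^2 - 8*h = h*(h - 4)*(h - 2)*(h - 1)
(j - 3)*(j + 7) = j^2 + 4*j - 21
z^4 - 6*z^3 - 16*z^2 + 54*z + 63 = (z - 7)*(z - 3)*(z + 1)*(z + 3)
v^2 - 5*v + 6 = (v - 3)*(v - 2)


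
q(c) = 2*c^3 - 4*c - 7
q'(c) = 6*c^2 - 4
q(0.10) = -7.40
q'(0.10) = -3.94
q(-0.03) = -6.88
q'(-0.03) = -3.99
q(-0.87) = -4.84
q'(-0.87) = 0.54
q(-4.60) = -183.27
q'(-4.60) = 122.96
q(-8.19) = -1072.95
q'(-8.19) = 398.46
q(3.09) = 39.65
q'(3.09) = 53.29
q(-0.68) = -4.91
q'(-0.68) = -1.23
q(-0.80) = -4.82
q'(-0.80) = -0.16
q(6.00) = 401.00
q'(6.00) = 212.00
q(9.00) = 1415.00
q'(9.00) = 482.00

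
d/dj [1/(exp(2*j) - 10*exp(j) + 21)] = 2*(5 - exp(j))*exp(j)/(exp(2*j) - 10*exp(j) + 21)^2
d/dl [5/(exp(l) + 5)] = -5*exp(l)/(exp(l) + 5)^2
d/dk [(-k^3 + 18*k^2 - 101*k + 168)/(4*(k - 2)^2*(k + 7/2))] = (-35*k^3 + 374*k^2 - 805*k - 266)/(2*(4*k^5 + 4*k^4 - 71*k^3 + 10*k^2 + 364*k - 392))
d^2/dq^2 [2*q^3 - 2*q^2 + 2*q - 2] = 12*q - 4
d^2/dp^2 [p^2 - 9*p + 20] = 2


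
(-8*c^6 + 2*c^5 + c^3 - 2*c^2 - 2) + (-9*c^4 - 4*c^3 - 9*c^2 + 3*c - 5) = -8*c^6 + 2*c^5 - 9*c^4 - 3*c^3 - 11*c^2 + 3*c - 7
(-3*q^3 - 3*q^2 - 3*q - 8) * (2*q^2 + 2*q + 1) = -6*q^5 - 12*q^4 - 15*q^3 - 25*q^2 - 19*q - 8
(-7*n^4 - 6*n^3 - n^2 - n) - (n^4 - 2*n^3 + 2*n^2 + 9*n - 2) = -8*n^4 - 4*n^3 - 3*n^2 - 10*n + 2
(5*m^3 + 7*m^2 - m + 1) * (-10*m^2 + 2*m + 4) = -50*m^5 - 60*m^4 + 44*m^3 + 16*m^2 - 2*m + 4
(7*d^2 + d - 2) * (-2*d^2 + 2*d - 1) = -14*d^4 + 12*d^3 - d^2 - 5*d + 2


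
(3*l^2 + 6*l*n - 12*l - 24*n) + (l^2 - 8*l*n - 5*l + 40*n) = 4*l^2 - 2*l*n - 17*l + 16*n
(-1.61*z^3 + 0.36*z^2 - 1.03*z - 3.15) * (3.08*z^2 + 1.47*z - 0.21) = -4.9588*z^5 - 1.2579*z^4 - 2.3051*z^3 - 11.2917*z^2 - 4.4142*z + 0.6615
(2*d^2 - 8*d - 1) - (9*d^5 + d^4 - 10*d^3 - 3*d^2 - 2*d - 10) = -9*d^5 - d^4 + 10*d^3 + 5*d^2 - 6*d + 9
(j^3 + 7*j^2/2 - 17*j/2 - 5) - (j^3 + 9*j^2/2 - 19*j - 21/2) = -j^2 + 21*j/2 + 11/2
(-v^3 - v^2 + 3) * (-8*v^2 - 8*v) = 8*v^5 + 16*v^4 + 8*v^3 - 24*v^2 - 24*v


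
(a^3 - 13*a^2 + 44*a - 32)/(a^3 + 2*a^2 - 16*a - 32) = (a^2 - 9*a + 8)/(a^2 + 6*a + 8)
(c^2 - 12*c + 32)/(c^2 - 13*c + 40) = (c - 4)/(c - 5)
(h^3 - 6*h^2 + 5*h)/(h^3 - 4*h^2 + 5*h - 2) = h*(h - 5)/(h^2 - 3*h + 2)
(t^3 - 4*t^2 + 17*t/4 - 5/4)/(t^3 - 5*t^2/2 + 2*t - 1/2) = (t - 5/2)/(t - 1)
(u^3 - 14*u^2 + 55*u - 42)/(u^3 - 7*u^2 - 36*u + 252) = (u - 1)/(u + 6)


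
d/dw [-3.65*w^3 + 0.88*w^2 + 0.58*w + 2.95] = -10.95*w^2 + 1.76*w + 0.58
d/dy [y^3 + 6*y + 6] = 3*y^2 + 6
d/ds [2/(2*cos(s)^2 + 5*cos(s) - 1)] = 2*(4*cos(s) + 5)*sin(s)/(5*cos(s) + cos(2*s))^2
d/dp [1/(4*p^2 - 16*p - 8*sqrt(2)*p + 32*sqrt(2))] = (-p + sqrt(2) + 2)/(2*(p^2 - 4*p - 2*sqrt(2)*p + 8*sqrt(2))^2)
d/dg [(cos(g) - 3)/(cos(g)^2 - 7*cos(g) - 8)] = (cos(g)^2 - 6*cos(g) + 29)*sin(g)/(sin(g)^2 + 7*cos(g) + 7)^2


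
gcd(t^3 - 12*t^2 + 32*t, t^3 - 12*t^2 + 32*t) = t^3 - 12*t^2 + 32*t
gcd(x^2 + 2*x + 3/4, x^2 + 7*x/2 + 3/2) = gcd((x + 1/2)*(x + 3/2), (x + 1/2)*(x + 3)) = x + 1/2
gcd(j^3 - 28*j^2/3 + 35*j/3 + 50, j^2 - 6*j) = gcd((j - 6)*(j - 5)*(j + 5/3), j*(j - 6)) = j - 6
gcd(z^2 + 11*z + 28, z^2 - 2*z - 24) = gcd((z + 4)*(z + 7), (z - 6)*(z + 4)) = z + 4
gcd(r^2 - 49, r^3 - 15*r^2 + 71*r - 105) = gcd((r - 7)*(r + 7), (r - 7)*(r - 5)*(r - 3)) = r - 7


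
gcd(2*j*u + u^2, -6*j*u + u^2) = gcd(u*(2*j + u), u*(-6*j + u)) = u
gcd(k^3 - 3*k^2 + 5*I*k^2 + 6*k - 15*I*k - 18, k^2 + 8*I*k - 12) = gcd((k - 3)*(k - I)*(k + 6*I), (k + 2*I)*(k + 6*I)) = k + 6*I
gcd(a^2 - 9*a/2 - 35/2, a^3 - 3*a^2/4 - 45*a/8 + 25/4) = a + 5/2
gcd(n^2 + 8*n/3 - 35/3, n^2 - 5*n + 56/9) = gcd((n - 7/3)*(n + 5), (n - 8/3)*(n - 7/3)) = n - 7/3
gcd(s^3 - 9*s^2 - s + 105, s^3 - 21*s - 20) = s - 5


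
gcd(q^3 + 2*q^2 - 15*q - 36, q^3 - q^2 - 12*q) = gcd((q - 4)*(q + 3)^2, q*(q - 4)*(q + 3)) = q^2 - q - 12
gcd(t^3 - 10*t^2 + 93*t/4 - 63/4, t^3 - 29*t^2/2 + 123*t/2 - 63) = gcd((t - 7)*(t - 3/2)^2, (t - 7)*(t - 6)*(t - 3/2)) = t^2 - 17*t/2 + 21/2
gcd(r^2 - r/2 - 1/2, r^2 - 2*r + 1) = r - 1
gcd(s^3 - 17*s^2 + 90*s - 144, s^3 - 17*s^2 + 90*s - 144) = s^3 - 17*s^2 + 90*s - 144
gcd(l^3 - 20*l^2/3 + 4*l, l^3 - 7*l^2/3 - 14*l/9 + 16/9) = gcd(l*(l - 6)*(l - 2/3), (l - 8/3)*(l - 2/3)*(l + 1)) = l - 2/3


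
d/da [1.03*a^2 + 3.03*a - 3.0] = 2.06*a + 3.03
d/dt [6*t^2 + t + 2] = 12*t + 1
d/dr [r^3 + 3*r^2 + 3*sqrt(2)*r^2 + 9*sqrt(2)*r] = 3*r^2 + 6*r + 6*sqrt(2)*r + 9*sqrt(2)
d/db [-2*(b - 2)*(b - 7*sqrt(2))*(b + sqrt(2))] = -6*b^2 + 8*b + 24*sqrt(2)*b - 24*sqrt(2) + 28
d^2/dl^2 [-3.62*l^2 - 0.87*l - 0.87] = -7.24000000000000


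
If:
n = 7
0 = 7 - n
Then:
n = 7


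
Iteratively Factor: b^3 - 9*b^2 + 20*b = (b - 4)*(b^2 - 5*b) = (b - 5)*(b - 4)*(b)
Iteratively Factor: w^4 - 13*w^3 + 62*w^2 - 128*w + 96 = (w - 2)*(w^3 - 11*w^2 + 40*w - 48) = (w - 3)*(w - 2)*(w^2 - 8*w + 16) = (w - 4)*(w - 3)*(w - 2)*(w - 4)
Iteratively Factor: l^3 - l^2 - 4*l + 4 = (l + 2)*(l^2 - 3*l + 2) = (l - 2)*(l + 2)*(l - 1)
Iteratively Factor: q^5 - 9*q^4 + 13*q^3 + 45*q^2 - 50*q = (q - 5)*(q^4 - 4*q^3 - 7*q^2 + 10*q) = q*(q - 5)*(q^3 - 4*q^2 - 7*q + 10) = q*(q - 5)^2*(q^2 + q - 2) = q*(q - 5)^2*(q - 1)*(q + 2)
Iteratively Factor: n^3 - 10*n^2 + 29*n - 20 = (n - 5)*(n^2 - 5*n + 4) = (n - 5)*(n - 4)*(n - 1)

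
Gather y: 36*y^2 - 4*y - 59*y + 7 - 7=36*y^2 - 63*y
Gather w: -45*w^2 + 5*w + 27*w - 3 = -45*w^2 + 32*w - 3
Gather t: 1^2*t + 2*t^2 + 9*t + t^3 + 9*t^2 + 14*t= t^3 + 11*t^2 + 24*t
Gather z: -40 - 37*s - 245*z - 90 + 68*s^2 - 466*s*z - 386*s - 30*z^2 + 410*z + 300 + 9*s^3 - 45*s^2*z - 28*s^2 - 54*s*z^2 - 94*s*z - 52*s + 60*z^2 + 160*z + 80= 9*s^3 + 40*s^2 - 475*s + z^2*(30 - 54*s) + z*(-45*s^2 - 560*s + 325) + 250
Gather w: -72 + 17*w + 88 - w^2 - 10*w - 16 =-w^2 + 7*w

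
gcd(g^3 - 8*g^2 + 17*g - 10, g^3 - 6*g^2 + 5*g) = g^2 - 6*g + 5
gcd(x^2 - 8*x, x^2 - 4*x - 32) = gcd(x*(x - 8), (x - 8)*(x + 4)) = x - 8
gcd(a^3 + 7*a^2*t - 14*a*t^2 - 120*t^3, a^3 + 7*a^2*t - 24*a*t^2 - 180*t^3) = a + 6*t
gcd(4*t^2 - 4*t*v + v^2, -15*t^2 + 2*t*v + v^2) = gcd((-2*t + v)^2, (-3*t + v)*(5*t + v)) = 1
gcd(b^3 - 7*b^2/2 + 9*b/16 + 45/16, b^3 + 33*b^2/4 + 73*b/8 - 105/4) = b - 5/4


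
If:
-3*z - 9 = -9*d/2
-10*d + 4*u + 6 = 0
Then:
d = 2*z/3 + 2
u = 5*z/3 + 7/2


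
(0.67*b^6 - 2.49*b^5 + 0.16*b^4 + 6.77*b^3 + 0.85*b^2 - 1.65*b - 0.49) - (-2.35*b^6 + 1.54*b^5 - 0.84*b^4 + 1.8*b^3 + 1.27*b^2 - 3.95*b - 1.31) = 3.02*b^6 - 4.03*b^5 + 1.0*b^4 + 4.97*b^3 - 0.42*b^2 + 2.3*b + 0.82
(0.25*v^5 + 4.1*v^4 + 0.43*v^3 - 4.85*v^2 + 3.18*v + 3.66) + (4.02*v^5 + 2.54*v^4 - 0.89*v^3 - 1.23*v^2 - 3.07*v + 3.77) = 4.27*v^5 + 6.64*v^4 - 0.46*v^3 - 6.08*v^2 + 0.11*v + 7.43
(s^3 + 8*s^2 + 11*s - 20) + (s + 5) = s^3 + 8*s^2 + 12*s - 15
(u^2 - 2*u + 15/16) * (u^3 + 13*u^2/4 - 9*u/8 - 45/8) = u^5 + 5*u^4/4 - 107*u^3/16 - 21*u^2/64 + 1305*u/128 - 675/128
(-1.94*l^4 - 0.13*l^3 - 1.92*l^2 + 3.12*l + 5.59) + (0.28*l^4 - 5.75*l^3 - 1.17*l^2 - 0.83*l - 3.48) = -1.66*l^4 - 5.88*l^3 - 3.09*l^2 + 2.29*l + 2.11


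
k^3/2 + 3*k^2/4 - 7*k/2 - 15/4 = (k/2 + 1/2)*(k - 5/2)*(k + 3)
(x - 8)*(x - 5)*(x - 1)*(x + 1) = x^4 - 13*x^3 + 39*x^2 + 13*x - 40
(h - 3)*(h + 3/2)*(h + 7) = h^3 + 11*h^2/2 - 15*h - 63/2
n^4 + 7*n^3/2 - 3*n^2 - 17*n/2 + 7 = (n - 1)^2*(n + 2)*(n + 7/2)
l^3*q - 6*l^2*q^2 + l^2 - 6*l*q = l*(l - 6*q)*(l*q + 1)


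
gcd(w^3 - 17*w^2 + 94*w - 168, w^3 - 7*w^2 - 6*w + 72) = w^2 - 10*w + 24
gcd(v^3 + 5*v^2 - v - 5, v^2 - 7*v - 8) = v + 1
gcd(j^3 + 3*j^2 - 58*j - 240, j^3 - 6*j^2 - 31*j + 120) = j^2 - 3*j - 40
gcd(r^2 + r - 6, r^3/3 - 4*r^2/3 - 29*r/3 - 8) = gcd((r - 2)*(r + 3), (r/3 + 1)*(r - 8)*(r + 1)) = r + 3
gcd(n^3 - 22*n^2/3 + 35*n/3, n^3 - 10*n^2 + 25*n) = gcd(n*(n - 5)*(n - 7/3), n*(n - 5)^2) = n^2 - 5*n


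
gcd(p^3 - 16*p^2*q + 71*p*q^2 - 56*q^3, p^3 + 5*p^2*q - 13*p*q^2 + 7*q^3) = p - q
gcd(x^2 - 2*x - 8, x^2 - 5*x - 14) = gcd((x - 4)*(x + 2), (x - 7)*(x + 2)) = x + 2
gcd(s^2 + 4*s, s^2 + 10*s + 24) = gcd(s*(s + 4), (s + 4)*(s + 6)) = s + 4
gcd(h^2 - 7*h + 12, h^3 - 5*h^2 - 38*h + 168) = h - 4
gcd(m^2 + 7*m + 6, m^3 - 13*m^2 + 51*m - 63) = 1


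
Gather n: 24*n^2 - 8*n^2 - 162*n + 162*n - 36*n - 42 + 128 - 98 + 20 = 16*n^2 - 36*n + 8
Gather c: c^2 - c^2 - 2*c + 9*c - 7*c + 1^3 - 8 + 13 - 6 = 0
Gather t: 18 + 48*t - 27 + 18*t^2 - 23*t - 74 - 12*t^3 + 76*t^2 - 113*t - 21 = -12*t^3 + 94*t^2 - 88*t - 104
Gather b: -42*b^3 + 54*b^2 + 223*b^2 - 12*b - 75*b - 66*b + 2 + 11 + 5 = -42*b^3 + 277*b^2 - 153*b + 18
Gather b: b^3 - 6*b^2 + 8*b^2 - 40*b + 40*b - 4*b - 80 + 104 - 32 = b^3 + 2*b^2 - 4*b - 8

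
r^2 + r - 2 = (r - 1)*(r + 2)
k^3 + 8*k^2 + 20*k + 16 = (k + 2)^2*(k + 4)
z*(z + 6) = z^2 + 6*z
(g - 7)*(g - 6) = g^2 - 13*g + 42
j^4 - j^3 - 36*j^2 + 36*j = j*(j - 6)*(j - 1)*(j + 6)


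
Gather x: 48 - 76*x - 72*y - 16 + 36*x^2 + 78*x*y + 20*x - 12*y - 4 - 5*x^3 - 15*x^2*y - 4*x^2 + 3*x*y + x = -5*x^3 + x^2*(32 - 15*y) + x*(81*y - 55) - 84*y + 28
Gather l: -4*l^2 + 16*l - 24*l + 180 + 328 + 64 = -4*l^2 - 8*l + 572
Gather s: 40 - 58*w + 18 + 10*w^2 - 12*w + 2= 10*w^2 - 70*w + 60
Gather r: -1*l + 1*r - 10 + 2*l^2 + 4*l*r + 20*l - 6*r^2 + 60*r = 2*l^2 + 19*l - 6*r^2 + r*(4*l + 61) - 10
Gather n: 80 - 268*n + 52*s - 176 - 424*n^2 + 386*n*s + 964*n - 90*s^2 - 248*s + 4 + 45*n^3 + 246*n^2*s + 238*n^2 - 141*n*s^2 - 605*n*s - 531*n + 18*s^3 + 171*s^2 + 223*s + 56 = 45*n^3 + n^2*(246*s - 186) + n*(-141*s^2 - 219*s + 165) + 18*s^3 + 81*s^2 + 27*s - 36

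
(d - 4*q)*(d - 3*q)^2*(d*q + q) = d^4*q - 10*d^3*q^2 + d^3*q + 33*d^2*q^3 - 10*d^2*q^2 - 36*d*q^4 + 33*d*q^3 - 36*q^4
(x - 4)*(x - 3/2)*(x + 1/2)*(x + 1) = x^4 - 4*x^3 - 7*x^2/4 + 25*x/4 + 3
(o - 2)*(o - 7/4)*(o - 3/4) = o^3 - 9*o^2/2 + 101*o/16 - 21/8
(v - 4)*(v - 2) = v^2 - 6*v + 8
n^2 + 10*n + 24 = (n + 4)*(n + 6)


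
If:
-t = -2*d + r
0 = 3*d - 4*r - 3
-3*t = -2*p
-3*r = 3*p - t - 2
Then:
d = 13/53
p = 84/53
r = -30/53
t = 56/53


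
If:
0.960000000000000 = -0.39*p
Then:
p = -2.46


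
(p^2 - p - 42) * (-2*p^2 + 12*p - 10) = -2*p^4 + 14*p^3 + 62*p^2 - 494*p + 420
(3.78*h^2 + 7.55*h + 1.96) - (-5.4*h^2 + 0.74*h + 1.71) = 9.18*h^2 + 6.81*h + 0.25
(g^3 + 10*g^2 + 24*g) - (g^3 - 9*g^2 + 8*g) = 19*g^2 + 16*g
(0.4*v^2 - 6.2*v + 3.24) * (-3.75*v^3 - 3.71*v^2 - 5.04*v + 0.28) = -1.5*v^5 + 21.766*v^4 + 8.836*v^3 + 19.3396*v^2 - 18.0656*v + 0.9072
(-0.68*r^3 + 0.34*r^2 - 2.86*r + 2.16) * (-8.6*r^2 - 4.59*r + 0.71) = 5.848*r^5 + 0.1972*r^4 + 22.5526*r^3 - 5.2072*r^2 - 11.945*r + 1.5336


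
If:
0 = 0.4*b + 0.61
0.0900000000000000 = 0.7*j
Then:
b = -1.52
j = 0.13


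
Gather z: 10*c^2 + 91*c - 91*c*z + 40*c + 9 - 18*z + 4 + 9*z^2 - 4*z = 10*c^2 + 131*c + 9*z^2 + z*(-91*c - 22) + 13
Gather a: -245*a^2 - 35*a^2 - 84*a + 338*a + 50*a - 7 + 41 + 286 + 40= -280*a^2 + 304*a + 360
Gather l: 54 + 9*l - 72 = 9*l - 18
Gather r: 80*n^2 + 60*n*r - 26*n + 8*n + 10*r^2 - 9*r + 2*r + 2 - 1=80*n^2 - 18*n + 10*r^2 + r*(60*n - 7) + 1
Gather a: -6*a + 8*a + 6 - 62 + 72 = 2*a + 16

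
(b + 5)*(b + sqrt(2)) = b^2 + sqrt(2)*b + 5*b + 5*sqrt(2)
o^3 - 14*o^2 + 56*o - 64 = (o - 8)*(o - 4)*(o - 2)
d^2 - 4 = (d - 2)*(d + 2)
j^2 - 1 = (j - 1)*(j + 1)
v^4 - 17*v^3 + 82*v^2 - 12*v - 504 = (v - 7)*(v - 6)^2*(v + 2)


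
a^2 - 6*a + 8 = (a - 4)*(a - 2)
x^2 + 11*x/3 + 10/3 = (x + 5/3)*(x + 2)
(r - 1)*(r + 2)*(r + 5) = r^3 + 6*r^2 + 3*r - 10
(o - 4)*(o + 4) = o^2 - 16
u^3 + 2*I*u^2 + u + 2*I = (u - I)*(u + I)*(u + 2*I)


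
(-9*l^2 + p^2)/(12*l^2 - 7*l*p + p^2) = (3*l + p)/(-4*l + p)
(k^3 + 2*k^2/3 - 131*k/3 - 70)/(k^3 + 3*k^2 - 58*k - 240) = (3*k^2 - 16*k - 35)/(3*(k^2 - 3*k - 40))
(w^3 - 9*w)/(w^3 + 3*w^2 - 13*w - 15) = w*(w + 3)/(w^2 + 6*w + 5)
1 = 1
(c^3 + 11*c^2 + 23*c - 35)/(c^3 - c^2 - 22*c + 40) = (c^2 + 6*c - 7)/(c^2 - 6*c + 8)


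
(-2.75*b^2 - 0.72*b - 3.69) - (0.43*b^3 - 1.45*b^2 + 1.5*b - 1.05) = -0.43*b^3 - 1.3*b^2 - 2.22*b - 2.64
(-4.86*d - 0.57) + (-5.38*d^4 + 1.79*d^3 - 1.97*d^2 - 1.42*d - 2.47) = -5.38*d^4 + 1.79*d^3 - 1.97*d^2 - 6.28*d - 3.04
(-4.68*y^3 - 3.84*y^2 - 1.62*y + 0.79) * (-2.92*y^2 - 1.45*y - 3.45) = 13.6656*y^5 + 17.9988*y^4 + 26.4444*y^3 + 13.2902*y^2 + 4.4435*y - 2.7255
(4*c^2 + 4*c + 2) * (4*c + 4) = 16*c^3 + 32*c^2 + 24*c + 8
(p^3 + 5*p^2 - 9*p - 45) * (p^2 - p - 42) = p^5 + 4*p^4 - 56*p^3 - 246*p^2 + 423*p + 1890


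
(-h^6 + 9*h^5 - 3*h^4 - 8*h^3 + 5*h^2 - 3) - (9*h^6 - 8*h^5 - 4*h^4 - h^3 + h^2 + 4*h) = -10*h^6 + 17*h^5 + h^4 - 7*h^3 + 4*h^2 - 4*h - 3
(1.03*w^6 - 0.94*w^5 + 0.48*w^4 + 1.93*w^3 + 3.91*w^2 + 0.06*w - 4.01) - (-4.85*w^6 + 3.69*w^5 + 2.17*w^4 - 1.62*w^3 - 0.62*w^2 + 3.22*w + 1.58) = 5.88*w^6 - 4.63*w^5 - 1.69*w^4 + 3.55*w^3 + 4.53*w^2 - 3.16*w - 5.59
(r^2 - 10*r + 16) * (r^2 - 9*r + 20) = r^4 - 19*r^3 + 126*r^2 - 344*r + 320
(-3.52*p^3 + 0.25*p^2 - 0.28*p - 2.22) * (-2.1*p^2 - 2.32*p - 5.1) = 7.392*p^5 + 7.6414*p^4 + 17.96*p^3 + 4.0366*p^2 + 6.5784*p + 11.322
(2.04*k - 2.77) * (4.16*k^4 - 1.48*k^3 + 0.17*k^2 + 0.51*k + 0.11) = 8.4864*k^5 - 14.5424*k^4 + 4.4464*k^3 + 0.5695*k^2 - 1.1883*k - 0.3047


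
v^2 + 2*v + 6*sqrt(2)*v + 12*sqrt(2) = (v + 2)*(v + 6*sqrt(2))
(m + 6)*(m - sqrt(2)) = m^2 - sqrt(2)*m + 6*m - 6*sqrt(2)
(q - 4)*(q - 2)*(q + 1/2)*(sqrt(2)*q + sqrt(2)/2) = sqrt(2)*q^4 - 5*sqrt(2)*q^3 + 9*sqrt(2)*q^2/4 + 13*sqrt(2)*q/2 + 2*sqrt(2)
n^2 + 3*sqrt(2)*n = n*(n + 3*sqrt(2))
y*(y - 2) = y^2 - 2*y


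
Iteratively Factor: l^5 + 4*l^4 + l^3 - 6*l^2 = (l + 3)*(l^4 + l^3 - 2*l^2) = l*(l + 3)*(l^3 + l^2 - 2*l) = l*(l + 2)*(l + 3)*(l^2 - l) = l^2*(l + 2)*(l + 3)*(l - 1)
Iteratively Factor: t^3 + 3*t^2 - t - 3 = (t - 1)*(t^2 + 4*t + 3) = (t - 1)*(t + 3)*(t + 1)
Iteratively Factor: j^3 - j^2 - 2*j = (j)*(j^2 - j - 2) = j*(j + 1)*(j - 2)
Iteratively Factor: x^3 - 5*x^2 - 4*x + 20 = (x - 2)*(x^2 - 3*x - 10) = (x - 5)*(x - 2)*(x + 2)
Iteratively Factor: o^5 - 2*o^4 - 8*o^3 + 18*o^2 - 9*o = (o - 1)*(o^4 - o^3 - 9*o^2 + 9*o) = (o - 3)*(o - 1)*(o^3 + 2*o^2 - 3*o) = (o - 3)*(o - 1)^2*(o^2 + 3*o) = o*(o - 3)*(o - 1)^2*(o + 3)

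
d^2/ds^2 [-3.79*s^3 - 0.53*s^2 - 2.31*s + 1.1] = -22.74*s - 1.06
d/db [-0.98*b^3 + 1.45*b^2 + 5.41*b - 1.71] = -2.94*b^2 + 2.9*b + 5.41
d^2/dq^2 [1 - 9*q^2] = -18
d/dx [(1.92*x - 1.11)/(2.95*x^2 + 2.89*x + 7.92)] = (-5.664*x^2 + 6.549*x + 18.4143)/(8.7025*x^4 + 17.051*x^3 + 55.0801*x^2 + 45.7776*x + 62.7264)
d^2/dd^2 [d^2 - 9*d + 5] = 2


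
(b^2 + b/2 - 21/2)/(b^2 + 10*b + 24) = (2*b^2 + b - 21)/(2*(b^2 + 10*b + 24))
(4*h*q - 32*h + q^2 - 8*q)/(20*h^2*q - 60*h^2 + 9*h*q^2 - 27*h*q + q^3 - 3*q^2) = (q - 8)/(5*h*q - 15*h + q^2 - 3*q)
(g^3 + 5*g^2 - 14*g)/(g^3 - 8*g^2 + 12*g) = (g + 7)/(g - 6)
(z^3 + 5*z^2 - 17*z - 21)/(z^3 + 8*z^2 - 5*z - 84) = (z + 1)/(z + 4)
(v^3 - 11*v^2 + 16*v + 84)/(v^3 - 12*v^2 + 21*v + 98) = (v - 6)/(v - 7)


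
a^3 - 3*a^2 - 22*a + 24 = (a - 6)*(a - 1)*(a + 4)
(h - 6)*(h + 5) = h^2 - h - 30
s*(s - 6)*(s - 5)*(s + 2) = s^4 - 9*s^3 + 8*s^2 + 60*s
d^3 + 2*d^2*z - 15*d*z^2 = d*(d - 3*z)*(d + 5*z)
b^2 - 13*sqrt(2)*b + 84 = (b - 7*sqrt(2))*(b - 6*sqrt(2))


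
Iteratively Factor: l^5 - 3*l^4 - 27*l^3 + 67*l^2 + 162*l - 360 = (l + 4)*(l^4 - 7*l^3 + l^2 + 63*l - 90) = (l - 5)*(l + 4)*(l^3 - 2*l^2 - 9*l + 18) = (l - 5)*(l + 3)*(l + 4)*(l^2 - 5*l + 6) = (l - 5)*(l - 2)*(l + 3)*(l + 4)*(l - 3)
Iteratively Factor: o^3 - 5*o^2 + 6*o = (o - 2)*(o^2 - 3*o) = (o - 3)*(o - 2)*(o)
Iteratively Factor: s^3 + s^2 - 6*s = (s - 2)*(s^2 + 3*s) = (s - 2)*(s + 3)*(s)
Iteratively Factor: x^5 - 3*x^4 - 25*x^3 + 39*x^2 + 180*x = (x)*(x^4 - 3*x^3 - 25*x^2 + 39*x + 180) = x*(x - 4)*(x^3 + x^2 - 21*x - 45) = x*(x - 5)*(x - 4)*(x^2 + 6*x + 9) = x*(x - 5)*(x - 4)*(x + 3)*(x + 3)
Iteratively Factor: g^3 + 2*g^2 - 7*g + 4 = (g - 1)*(g^2 + 3*g - 4) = (g - 1)^2*(g + 4)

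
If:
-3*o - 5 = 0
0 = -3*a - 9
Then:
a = -3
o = -5/3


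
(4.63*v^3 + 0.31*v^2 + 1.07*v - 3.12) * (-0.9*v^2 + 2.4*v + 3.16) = -4.167*v^5 + 10.833*v^4 + 14.4118*v^3 + 6.3556*v^2 - 4.1068*v - 9.8592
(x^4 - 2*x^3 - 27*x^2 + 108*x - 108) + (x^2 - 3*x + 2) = x^4 - 2*x^3 - 26*x^2 + 105*x - 106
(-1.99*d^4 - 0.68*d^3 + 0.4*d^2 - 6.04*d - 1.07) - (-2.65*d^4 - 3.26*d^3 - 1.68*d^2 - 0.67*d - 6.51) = 0.66*d^4 + 2.58*d^3 + 2.08*d^2 - 5.37*d + 5.44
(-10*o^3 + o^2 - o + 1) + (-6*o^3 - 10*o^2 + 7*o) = -16*o^3 - 9*o^2 + 6*o + 1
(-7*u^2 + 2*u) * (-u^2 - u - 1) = 7*u^4 + 5*u^3 + 5*u^2 - 2*u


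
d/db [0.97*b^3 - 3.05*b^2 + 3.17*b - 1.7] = 2.91*b^2 - 6.1*b + 3.17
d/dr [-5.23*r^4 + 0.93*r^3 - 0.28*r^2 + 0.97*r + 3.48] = -20.92*r^3 + 2.79*r^2 - 0.56*r + 0.97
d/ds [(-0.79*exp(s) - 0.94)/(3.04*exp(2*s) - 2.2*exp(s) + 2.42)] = (2.4016*exp(2*s) + 5.7152*exp(s) - 3.9798)*exp(s)/(9.2416*exp(4*s) - 13.376*exp(3*s) + 19.5536*exp(2*s) - 10.648*exp(s) + 5.8564)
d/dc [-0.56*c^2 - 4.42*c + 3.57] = -1.12*c - 4.42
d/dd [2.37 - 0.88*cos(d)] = 0.88*sin(d)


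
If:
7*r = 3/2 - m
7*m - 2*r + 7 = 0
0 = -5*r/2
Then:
No Solution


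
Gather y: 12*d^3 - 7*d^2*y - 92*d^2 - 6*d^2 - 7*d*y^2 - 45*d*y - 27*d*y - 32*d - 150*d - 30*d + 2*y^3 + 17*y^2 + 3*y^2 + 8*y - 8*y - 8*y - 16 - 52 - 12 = 12*d^3 - 98*d^2 - 212*d + 2*y^3 + y^2*(20 - 7*d) + y*(-7*d^2 - 72*d - 8) - 80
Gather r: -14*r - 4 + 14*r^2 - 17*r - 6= 14*r^2 - 31*r - 10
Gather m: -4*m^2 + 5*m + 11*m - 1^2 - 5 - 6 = -4*m^2 + 16*m - 12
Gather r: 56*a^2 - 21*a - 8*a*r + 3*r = 56*a^2 - 21*a + r*(3 - 8*a)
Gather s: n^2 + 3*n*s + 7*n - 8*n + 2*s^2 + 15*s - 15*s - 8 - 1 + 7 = n^2 + 3*n*s - n + 2*s^2 - 2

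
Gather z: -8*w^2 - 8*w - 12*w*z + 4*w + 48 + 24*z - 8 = -8*w^2 - 4*w + z*(24 - 12*w) + 40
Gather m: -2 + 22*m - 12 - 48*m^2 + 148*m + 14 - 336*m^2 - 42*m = -384*m^2 + 128*m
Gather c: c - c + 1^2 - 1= 0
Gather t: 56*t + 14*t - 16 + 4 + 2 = 70*t - 10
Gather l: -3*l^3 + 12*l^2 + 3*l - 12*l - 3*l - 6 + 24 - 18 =-3*l^3 + 12*l^2 - 12*l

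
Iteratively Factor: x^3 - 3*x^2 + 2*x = (x - 1)*(x^2 - 2*x) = (x - 2)*(x - 1)*(x)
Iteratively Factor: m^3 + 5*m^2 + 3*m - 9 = (m + 3)*(m^2 + 2*m - 3) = (m - 1)*(m + 3)*(m + 3)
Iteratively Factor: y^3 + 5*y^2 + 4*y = (y + 4)*(y^2 + y) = y*(y + 4)*(y + 1)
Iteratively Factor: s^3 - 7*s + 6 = (s + 3)*(s^2 - 3*s + 2) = (s - 2)*(s + 3)*(s - 1)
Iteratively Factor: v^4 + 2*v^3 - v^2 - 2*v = (v + 2)*(v^3 - v) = (v + 1)*(v + 2)*(v^2 - v) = (v - 1)*(v + 1)*(v + 2)*(v)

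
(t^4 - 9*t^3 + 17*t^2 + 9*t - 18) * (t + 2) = t^5 - 7*t^4 - t^3 + 43*t^2 - 36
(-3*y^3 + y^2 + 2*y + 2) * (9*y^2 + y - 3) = -27*y^5 + 6*y^4 + 28*y^3 + 17*y^2 - 4*y - 6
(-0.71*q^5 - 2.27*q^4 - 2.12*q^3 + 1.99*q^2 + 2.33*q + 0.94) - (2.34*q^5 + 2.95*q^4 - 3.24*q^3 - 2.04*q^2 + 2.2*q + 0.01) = -3.05*q^5 - 5.22*q^4 + 1.12*q^3 + 4.03*q^2 + 0.13*q + 0.93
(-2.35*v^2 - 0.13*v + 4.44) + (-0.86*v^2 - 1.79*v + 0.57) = -3.21*v^2 - 1.92*v + 5.01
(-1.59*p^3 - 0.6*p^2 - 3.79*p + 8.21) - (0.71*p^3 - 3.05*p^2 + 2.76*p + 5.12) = -2.3*p^3 + 2.45*p^2 - 6.55*p + 3.09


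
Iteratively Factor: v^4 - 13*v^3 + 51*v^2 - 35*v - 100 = (v - 4)*(v^3 - 9*v^2 + 15*v + 25) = (v - 5)*(v - 4)*(v^2 - 4*v - 5) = (v - 5)^2*(v - 4)*(v + 1)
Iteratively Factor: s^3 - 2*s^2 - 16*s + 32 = (s + 4)*(s^2 - 6*s + 8) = (s - 2)*(s + 4)*(s - 4)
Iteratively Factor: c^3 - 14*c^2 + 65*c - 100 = (c - 5)*(c^2 - 9*c + 20) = (c - 5)*(c - 4)*(c - 5)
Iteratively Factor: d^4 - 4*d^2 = (d)*(d^3 - 4*d) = d*(d + 2)*(d^2 - 2*d) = d^2*(d + 2)*(d - 2)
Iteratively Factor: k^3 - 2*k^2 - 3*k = (k - 3)*(k^2 + k) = k*(k - 3)*(k + 1)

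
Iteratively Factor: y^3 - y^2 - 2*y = (y + 1)*(y^2 - 2*y) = y*(y + 1)*(y - 2)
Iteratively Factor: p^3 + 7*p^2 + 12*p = (p + 3)*(p^2 + 4*p) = (p + 3)*(p + 4)*(p)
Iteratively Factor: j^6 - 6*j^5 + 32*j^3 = (j - 4)*(j^5 - 2*j^4 - 8*j^3) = j*(j - 4)*(j^4 - 2*j^3 - 8*j^2) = j*(j - 4)^2*(j^3 + 2*j^2) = j^2*(j - 4)^2*(j^2 + 2*j) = j^2*(j - 4)^2*(j + 2)*(j)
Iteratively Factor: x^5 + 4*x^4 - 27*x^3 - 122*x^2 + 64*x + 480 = (x - 2)*(x^4 + 6*x^3 - 15*x^2 - 152*x - 240) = (x - 2)*(x + 4)*(x^3 + 2*x^2 - 23*x - 60) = (x - 2)*(x + 3)*(x + 4)*(x^2 - x - 20) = (x - 5)*(x - 2)*(x + 3)*(x + 4)*(x + 4)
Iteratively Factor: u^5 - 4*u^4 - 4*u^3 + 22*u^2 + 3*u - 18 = (u + 2)*(u^4 - 6*u^3 + 8*u^2 + 6*u - 9) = (u - 1)*(u + 2)*(u^3 - 5*u^2 + 3*u + 9) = (u - 1)*(u + 1)*(u + 2)*(u^2 - 6*u + 9) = (u - 3)*(u - 1)*(u + 1)*(u + 2)*(u - 3)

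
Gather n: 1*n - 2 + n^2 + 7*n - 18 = n^2 + 8*n - 20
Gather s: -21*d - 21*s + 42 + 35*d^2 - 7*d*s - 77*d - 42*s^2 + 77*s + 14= 35*d^2 - 98*d - 42*s^2 + s*(56 - 7*d) + 56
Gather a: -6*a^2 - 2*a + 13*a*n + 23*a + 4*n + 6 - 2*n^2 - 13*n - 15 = -6*a^2 + a*(13*n + 21) - 2*n^2 - 9*n - 9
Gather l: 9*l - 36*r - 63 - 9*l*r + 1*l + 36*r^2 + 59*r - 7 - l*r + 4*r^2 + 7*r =l*(10 - 10*r) + 40*r^2 + 30*r - 70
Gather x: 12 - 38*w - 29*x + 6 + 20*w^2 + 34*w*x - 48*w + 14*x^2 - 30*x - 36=20*w^2 - 86*w + 14*x^2 + x*(34*w - 59) - 18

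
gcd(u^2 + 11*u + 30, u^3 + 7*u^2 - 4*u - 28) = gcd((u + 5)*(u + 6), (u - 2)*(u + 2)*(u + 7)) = 1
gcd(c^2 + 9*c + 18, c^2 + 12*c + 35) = 1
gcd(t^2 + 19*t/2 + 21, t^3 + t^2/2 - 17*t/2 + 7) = t + 7/2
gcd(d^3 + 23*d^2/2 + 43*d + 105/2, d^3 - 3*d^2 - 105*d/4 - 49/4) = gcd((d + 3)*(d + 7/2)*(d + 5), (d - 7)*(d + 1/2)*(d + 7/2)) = d + 7/2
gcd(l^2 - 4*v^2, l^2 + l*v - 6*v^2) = -l + 2*v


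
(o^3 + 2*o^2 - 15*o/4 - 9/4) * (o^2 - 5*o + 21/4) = o^5 - 3*o^4 - 17*o^3/2 + 27*o^2 - 135*o/16 - 189/16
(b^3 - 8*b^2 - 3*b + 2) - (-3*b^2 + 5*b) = b^3 - 5*b^2 - 8*b + 2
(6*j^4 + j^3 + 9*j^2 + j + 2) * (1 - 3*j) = -18*j^5 + 3*j^4 - 26*j^3 + 6*j^2 - 5*j + 2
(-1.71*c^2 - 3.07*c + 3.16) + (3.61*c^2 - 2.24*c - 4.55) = 1.9*c^2 - 5.31*c - 1.39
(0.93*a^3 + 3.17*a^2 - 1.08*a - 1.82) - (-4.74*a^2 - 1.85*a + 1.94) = 0.93*a^3 + 7.91*a^2 + 0.77*a - 3.76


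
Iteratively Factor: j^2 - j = (j - 1)*(j)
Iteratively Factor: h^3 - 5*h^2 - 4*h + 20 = (h - 2)*(h^2 - 3*h - 10) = (h - 2)*(h + 2)*(h - 5)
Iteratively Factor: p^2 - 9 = (p - 3)*(p + 3)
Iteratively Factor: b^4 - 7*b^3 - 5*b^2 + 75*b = (b)*(b^3 - 7*b^2 - 5*b + 75) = b*(b + 3)*(b^2 - 10*b + 25) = b*(b - 5)*(b + 3)*(b - 5)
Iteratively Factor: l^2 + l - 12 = (l + 4)*(l - 3)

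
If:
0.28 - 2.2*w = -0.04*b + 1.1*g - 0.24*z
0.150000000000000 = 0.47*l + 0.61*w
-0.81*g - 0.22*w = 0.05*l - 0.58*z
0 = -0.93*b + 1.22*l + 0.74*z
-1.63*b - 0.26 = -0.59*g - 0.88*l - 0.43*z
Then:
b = -0.49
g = -0.45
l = -0.05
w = 0.29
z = -0.53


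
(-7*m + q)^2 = 49*m^2 - 14*m*q + q^2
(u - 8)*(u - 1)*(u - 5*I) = u^3 - 9*u^2 - 5*I*u^2 + 8*u + 45*I*u - 40*I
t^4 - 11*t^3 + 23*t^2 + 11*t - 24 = (t - 8)*(t - 3)*(t - 1)*(t + 1)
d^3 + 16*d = d*(d - 4*I)*(d + 4*I)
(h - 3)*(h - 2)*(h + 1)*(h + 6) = h^4 + 2*h^3 - 23*h^2 + 12*h + 36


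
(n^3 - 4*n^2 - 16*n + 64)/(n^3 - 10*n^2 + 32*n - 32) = (n + 4)/(n - 2)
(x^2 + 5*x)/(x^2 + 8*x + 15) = x/(x + 3)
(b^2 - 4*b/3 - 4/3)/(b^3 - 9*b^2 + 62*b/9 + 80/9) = 3*(b - 2)/(3*b^2 - 29*b + 40)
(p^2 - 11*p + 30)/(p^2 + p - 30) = (p - 6)/(p + 6)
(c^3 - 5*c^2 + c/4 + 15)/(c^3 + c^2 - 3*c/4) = (2*c^2 - 13*c + 20)/(c*(2*c - 1))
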